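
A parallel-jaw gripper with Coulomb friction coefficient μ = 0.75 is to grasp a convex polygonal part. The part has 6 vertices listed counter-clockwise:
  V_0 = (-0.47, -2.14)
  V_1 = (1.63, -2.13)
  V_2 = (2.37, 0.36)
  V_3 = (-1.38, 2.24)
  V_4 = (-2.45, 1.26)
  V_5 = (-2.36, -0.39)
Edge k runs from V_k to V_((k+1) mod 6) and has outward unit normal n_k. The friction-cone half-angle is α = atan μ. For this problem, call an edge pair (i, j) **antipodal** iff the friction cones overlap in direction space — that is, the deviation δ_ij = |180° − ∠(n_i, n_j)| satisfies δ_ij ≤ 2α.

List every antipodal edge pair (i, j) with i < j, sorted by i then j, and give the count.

count = 7; pairs: (0,2), (0,3), (1,3), (1,4), (1,5), (2,4), (2,5)

α = atan 0.75 = 36.87°;  2α = 73.74°
n_0 = (+0.0048, -1.0000)
n_1 = (+0.9586, -0.2849)
n_2 = (+0.4482, +0.8939)
n_3 = (-0.6754, +0.7374)
n_4 = (-0.9985, -0.0545)
n_5 = (-0.6794, -0.7338)
  (0,1): δ = 106.82°  ·
  (0,2): δ = 26.90°  ✓
  (0,3): δ = 42.21°  ✓
  (0,4): δ = 92.85°  ·
  (0,5): δ = 136.93°  ·
  (1,2): δ = 100.07°  ·
  (1,3): δ = 30.96°  ✓
  (1,4): δ = 19.67°  ✓
  (1,5): δ = 63.75°  ✓
  (2,3): δ = 110.89°  ·
  (2,4): δ = 60.25°  ✓
  (2,5): δ = 16.17°  ✓
  (3,4): δ = 129.36°  ·
  (3,5): δ = 85.28°  ·
  (4,5): δ = 135.92°  ·
antipodal pairs: 7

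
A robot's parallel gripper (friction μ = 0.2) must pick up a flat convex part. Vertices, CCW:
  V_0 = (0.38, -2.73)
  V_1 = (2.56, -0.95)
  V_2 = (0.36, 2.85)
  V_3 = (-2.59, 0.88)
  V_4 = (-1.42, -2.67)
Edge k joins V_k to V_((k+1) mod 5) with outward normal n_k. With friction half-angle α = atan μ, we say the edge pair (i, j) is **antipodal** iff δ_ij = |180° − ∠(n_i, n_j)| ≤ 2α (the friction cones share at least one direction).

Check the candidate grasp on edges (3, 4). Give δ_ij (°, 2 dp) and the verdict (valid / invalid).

α = atan 0.2 = 11.31°;  2α = 22.62°
edge 3: e_3 = (+1.17, -3.55);  n_3 = (-0.9497, -0.3130)
edge 4: e_4 = (+1.80, -0.06);  n_4 = (-0.0333, -0.9994)
∠(n_3, n_4) = 69.85°
δ = |180° − 69.85°| = 110.15°
110.15° > 2α = 22.62°  →  invalid

δ = 110.15°, invalid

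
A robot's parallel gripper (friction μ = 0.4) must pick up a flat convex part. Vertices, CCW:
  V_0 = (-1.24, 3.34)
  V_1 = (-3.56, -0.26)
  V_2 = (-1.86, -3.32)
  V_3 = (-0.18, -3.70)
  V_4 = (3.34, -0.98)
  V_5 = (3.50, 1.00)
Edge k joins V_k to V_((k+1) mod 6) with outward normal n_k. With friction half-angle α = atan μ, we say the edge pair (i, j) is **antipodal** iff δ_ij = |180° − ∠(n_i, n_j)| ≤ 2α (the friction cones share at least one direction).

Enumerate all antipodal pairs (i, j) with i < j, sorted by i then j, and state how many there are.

α = atan 0.4 = 21.80°;  2α = 43.60°
n_0 = (-0.8406, +0.5417)
n_1 = (-0.8742, -0.4856)
n_2 = (-0.2206, -0.9754)
n_3 = (+0.6114, -0.7913)
n_4 = (+0.9968, -0.0805)
n_5 = (+0.4427, +0.8967)
  (0,1): δ = 118.15°  ·
  (0,2): δ = 69.95°  ·
  (0,3): δ = 19.51°  ✓
  (0,4): δ = 28.18°  ✓
  (0,5): δ = 96.53°  ·
  (1,2): δ = 131.80°  ·
  (1,3): δ = 81.36°  ·
  (1,4): δ = 33.67°  ✓
  (1,5): δ = 34.67°  ✓
  (2,3): δ = 129.56°  ·
  (2,4): δ = 81.87°  ·
  (2,5): δ = 13.53°  ✓
  (3,4): δ = 132.31°  ·
  (3,5): δ = 63.97°  ·
  (4,5): δ = 111.65°  ·
antipodal pairs: 5

count = 5; pairs: (0,3), (0,4), (1,4), (1,5), (2,5)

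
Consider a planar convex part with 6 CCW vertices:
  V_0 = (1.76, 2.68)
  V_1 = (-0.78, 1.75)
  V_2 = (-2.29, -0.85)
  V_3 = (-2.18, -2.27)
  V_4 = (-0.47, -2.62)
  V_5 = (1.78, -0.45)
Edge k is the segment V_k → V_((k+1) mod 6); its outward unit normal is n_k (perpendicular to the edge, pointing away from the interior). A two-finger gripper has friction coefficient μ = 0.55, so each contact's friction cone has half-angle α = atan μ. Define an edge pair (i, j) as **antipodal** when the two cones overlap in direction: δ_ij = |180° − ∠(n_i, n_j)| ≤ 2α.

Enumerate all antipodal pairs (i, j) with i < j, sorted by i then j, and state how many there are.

count = 6; pairs: (0,3), (0,4), (1,4), (1,5), (2,4), (2,5)

α = atan 0.55 = 28.81°;  2α = 57.62°
n_0 = (-0.3438, +0.9390)
n_1 = (-0.8647, +0.5022)
n_2 = (-0.9970, -0.0772)
n_3 = (-0.2005, -0.9797)
n_4 = (+0.6942, -0.7198)
n_5 = (+1.0000, +0.0064)
  (0,1): δ = 140.26°  ·
  (0,2): δ = 105.68°  ·
  (0,3): δ = 31.68°  ✓
  (0,4): δ = 23.85°  ✓
  (0,5): δ = 70.26°  ·
  (1,2): δ = 145.42°  ·
  (1,3): δ = 71.42°  ·
  (1,4): δ = 15.89°  ✓
  (1,5): δ = 30.51°  ✓
  (2,3): δ = 106.00°  ·
  (2,4): δ = 50.47°  ✓
  (2,5): δ = 4.06°  ✓
  (3,4): δ = 124.47°  ·
  (3,5): δ = 78.07°  ·
  (4,5): δ = 133.60°  ·
antipodal pairs: 6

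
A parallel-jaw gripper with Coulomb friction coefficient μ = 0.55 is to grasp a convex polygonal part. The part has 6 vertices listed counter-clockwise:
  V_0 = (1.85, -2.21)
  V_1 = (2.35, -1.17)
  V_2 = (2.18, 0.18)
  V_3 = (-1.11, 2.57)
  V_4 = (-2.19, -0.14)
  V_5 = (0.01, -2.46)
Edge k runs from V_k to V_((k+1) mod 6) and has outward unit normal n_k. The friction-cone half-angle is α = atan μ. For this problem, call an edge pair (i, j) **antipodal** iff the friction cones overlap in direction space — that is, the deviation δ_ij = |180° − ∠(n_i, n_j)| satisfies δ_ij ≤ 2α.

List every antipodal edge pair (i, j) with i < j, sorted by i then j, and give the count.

α = atan 0.55 = 28.81°;  2α = 57.62°
n_0 = (+0.9013, -0.4333)
n_1 = (+0.9922, +0.1249)
n_2 = (+0.5877, +0.8091)
n_3 = (-0.9289, +0.3702)
n_4 = (-0.7256, -0.6881)
n_5 = (+0.1346, -0.9909)
  (0,1): δ = 147.15°  ·
  (0,2): δ = 100.32°  ·
  (0,3): δ = 3.95°  ✓
  (0,4): δ = 69.16°  ·
  (0,5): δ = 123.41°  ·
  (1,2): δ = 133.17°  ·
  (1,3): δ = 28.91°  ✓
  (1,4): δ = 36.30°  ✓
  (1,5): δ = 90.56°  ·
  (2,3): δ = 75.73°  ·
  (2,4): δ = 10.52°  ✓
  (2,5): δ = 43.73°  ✓
  (3,4): δ = 114.79°  ·
  (3,5): δ = 60.53°  ·
  (4,5): δ = 125.74°  ·
antipodal pairs: 5

count = 5; pairs: (0,3), (1,3), (1,4), (2,4), (2,5)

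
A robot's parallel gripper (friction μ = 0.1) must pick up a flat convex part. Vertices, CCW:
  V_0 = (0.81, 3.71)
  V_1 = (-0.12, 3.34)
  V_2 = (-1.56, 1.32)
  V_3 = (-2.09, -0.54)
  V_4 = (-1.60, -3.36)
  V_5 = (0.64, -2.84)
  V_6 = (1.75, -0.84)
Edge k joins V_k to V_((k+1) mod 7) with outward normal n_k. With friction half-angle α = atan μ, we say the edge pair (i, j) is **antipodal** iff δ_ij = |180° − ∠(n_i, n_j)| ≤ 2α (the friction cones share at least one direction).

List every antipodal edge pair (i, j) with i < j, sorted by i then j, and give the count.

α = atan 0.1 = 5.71°;  2α = 11.42°
n_0 = (-0.3697, +0.9292)
n_1 = (-0.8143, +0.5805)
n_2 = (-0.9617, +0.2740)
n_3 = (-0.9852, -0.1712)
n_4 = (+0.2261, -0.9741)
n_5 = (+0.8744, -0.4853)
n_6 = (+0.9793, +0.2023)
  (0,1): δ = 147.18°  ·
  (0,2): δ = 127.60°  ·
  (0,3): δ = 101.84°  ·
  (0,4): δ = 8.63°  ✓
  (0,5): δ = 39.27°  ·
  (0,6): δ = 79.98°  ·
  (1,2): δ = 160.42°  ·
  (1,3): δ = 134.66°  ·
  (1,4): δ = 41.45°  ·
  (1,5): δ = 6.45°  ✓
  (1,6): δ = 47.16°  ·
  (2,3): δ = 154.24°  ·
  (2,4): δ = 61.03°  ·
  (2,5): δ = 13.13°  ·
  (2,6): δ = 27.58°  ·
  (3,4): δ = 86.79°  ·
  (3,5): δ = 38.89°  ·
  (3,6): δ = 1.82°  ✓
  (4,5): δ = 132.10°  ·
  (4,6): δ = 91.40°  ·
  (5,6): δ = 139.30°  ·
antipodal pairs: 3

count = 3; pairs: (0,4), (1,5), (3,6)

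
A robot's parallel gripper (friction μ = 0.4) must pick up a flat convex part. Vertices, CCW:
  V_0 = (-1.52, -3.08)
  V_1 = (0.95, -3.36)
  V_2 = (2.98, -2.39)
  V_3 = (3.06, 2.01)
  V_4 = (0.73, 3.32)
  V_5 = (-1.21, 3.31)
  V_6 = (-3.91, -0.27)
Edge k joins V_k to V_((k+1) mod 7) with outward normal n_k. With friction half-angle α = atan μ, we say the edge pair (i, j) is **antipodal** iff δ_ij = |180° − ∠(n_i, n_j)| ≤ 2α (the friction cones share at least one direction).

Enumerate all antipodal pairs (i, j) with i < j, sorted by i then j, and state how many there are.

count = 7; pairs: (0,3), (0,4), (1,4), (1,5), (2,5), (2,6), (3,6)

α = atan 0.4 = 21.80°;  2α = 43.60°
n_0 = (-0.1126, -0.9936)
n_1 = (+0.4311, -0.9023)
n_2 = (+0.9998, -0.0182)
n_3 = (+0.4901, +0.8717)
n_4 = (-0.0052, +1.0000)
n_5 = (-0.7984, +0.6021)
n_6 = (-0.7617, -0.6479)
  (0,1): δ = 147.99°  ·
  (0,2): δ = 84.57°  ·
  (0,3): δ = 22.88°  ✓
  (0,4): δ = 6.76°  ✓
  (0,5): δ = 59.44°  ·
  (0,6): δ = 136.85°  ·
  (1,2): δ = 116.58°  ·
  (1,3): δ = 54.89°  ·
  (1,4): δ = 25.24°  ✓
  (1,5): δ = 27.44°  ✓
  (1,6): δ = 104.84°  ·
  (2,3): δ = 118.30°  ·
  (2,4): δ = 88.66°  ·
  (2,5): δ = 35.98°  ✓
  (2,6): δ = 41.42°  ✓
  (3,4): δ = 150.36°  ·
  (3,5): δ = 97.68°  ·
  (3,6): δ = 20.27°  ✓
  (4,5): δ = 127.32°  ·
  (4,6): δ = 49.91°  ·
  (5,6): δ = 102.59°  ·
antipodal pairs: 7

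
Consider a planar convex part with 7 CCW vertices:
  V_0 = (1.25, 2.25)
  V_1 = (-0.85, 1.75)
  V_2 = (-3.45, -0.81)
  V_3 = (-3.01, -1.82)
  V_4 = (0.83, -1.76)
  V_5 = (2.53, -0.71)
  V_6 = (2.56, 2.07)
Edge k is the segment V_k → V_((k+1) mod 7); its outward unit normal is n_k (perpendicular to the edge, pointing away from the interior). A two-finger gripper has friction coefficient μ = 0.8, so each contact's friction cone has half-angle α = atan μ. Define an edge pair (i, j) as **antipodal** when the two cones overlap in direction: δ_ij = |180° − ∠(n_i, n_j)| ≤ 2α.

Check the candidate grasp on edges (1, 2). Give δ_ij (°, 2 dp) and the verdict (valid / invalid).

δ = 111.02°, invalid

α = atan 0.8 = 38.66°;  2α = 77.32°
edge 1: e_1 = (-2.60, -2.56);  n_1 = (-0.7016, +0.7126)
edge 2: e_2 = (+0.44, -1.01);  n_2 = (-0.9168, -0.3994)
∠(n_1, n_2) = 68.98°
δ = |180° − 68.98°| = 111.02°
111.02° > 2α = 77.32°  →  invalid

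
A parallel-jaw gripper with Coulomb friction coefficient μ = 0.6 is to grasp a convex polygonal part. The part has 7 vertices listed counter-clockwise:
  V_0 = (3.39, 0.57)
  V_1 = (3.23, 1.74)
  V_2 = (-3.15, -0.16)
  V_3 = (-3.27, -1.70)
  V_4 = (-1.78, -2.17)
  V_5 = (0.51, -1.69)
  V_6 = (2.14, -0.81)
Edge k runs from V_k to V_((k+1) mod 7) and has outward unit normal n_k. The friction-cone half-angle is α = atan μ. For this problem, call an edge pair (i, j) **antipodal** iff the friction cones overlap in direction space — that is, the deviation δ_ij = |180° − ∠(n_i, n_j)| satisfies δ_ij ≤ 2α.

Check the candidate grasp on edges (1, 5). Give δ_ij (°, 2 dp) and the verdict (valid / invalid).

α = atan 0.6 = 30.96°;  2α = 61.93°
edge 1: e_1 = (-6.38, -1.90);  n_1 = (-0.2854, +0.9584)
edge 5: e_5 = (+1.63, +0.88);  n_5 = (+0.4751, -0.8800)
∠(n_1, n_5) = 168.22°
δ = |180° − 168.22°| = 11.78°
11.78° ≤ 2α = 61.93°  →  valid

δ = 11.78°, valid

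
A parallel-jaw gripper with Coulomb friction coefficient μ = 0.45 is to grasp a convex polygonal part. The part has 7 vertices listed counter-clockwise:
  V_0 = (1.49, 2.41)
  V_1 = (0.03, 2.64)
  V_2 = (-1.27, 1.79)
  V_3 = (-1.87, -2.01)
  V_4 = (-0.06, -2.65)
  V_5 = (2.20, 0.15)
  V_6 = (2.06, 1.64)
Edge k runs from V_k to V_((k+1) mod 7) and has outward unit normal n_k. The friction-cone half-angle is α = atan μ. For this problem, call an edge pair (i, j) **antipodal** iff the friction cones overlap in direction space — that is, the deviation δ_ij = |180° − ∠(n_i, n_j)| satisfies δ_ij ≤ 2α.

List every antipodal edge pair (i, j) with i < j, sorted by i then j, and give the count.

count = 6; pairs: (0,3), (1,4), (2,4), (2,5), (2,6), (3,6)

α = atan 0.45 = 24.23°;  2α = 48.46°
n_0 = (+0.1556, +0.9878)
n_1 = (-0.5472, +0.8370)
n_2 = (-0.9878, +0.1560)
n_3 = (-0.3334, -0.9428)
n_4 = (+0.7782, -0.6281)
n_5 = (+0.9956, +0.0935)
n_6 = (+0.8037, +0.5950)
  (0,1): δ = 137.87°  ·
  (0,2): δ = 90.02°  ·
  (0,3): δ = 10.52°  ✓
  (0,4): δ = 60.04°  ·
  (0,5): δ = 104.32°  ·
  (0,6): δ = 135.46°  ·
  (1,2): δ = 132.15°  ·
  (1,3): δ = 52.65°  ·
  (1,4): δ = 17.91°  ✓
  (1,5): δ = 62.19°  ·
  (1,6): δ = 93.33°  ·
  (2,3): δ = 100.50°  ·
  (2,4): δ = 29.94°  ✓
  (2,5): δ = 14.34°  ✓
  (2,6): δ = 45.48°  ✓
  (3,4): δ = 109.44°  ·
  (3,5): δ = 65.16°  ·
  (3,6): δ = 34.02°  ✓
  (4,5): δ = 135.72°  ·
  (4,6): δ = 104.58°  ·
  (5,6): δ = 148.86°  ·
antipodal pairs: 6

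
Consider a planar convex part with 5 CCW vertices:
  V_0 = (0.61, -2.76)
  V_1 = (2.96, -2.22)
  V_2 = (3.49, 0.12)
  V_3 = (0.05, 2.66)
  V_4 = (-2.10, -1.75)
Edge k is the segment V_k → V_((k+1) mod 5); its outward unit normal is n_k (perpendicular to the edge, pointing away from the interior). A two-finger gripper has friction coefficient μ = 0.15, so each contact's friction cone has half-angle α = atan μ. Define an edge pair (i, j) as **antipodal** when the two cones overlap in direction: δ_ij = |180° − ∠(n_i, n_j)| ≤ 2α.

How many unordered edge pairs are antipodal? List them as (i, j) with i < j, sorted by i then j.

α = atan 0.15 = 8.53°;  2α = 17.06°
n_0 = (+0.2240, -0.9746)
n_1 = (+0.9753, -0.2209)
n_2 = (+0.5940, +0.8045)
n_3 = (-0.8989, +0.4382)
n_4 = (-0.3492, -0.9370)
  (0,1): δ = 115.70°  ·
  (0,2): δ = 49.38°  ·
  (0,3): δ = 51.07°  ·
  (0,4): δ = 146.62°  ·
  (1,2): δ = 113.68°  ·
  (1,3): δ = 13.23°  ✓
  (1,4): δ = 82.32°  ·
  (2,3): δ = 79.55°  ·
  (2,4): δ = 16.00°  ✓
  (3,4): δ = 84.45°  ·
antipodal pairs: 2

count = 2; pairs: (1,3), (2,4)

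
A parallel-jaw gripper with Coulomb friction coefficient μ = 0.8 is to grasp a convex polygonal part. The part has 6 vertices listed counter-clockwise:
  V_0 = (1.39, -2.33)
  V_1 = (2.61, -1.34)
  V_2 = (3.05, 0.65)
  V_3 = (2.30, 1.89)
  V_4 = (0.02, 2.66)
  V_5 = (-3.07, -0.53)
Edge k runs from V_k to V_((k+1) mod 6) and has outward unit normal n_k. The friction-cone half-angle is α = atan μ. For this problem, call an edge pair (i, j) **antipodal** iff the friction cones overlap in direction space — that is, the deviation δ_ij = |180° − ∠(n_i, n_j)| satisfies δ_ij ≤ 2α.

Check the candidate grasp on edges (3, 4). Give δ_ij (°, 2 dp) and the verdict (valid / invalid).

δ = 115.43°, invalid

α = atan 0.8 = 38.66°;  2α = 77.32°
edge 3: e_3 = (-2.28, +0.77);  n_3 = (+0.3200, +0.9474)
edge 4: e_4 = (-3.09, -3.19);  n_4 = (-0.7183, +0.6958)
∠(n_3, n_4) = 64.57°
δ = |180° − 64.57°| = 115.43°
115.43° > 2α = 77.32°  →  invalid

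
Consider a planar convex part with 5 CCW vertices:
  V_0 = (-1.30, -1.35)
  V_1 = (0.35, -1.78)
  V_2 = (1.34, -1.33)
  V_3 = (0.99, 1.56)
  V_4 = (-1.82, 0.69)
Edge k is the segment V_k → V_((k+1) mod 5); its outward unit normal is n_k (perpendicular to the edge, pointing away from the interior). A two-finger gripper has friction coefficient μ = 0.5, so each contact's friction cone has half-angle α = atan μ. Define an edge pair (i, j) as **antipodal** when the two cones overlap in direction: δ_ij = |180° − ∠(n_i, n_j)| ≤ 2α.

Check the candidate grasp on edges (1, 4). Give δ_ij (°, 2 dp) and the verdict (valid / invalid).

δ = 79.86°, invalid

α = atan 0.5 = 26.57°;  2α = 53.13°
edge 1: e_1 = (+0.99, +0.45);  n_1 = (+0.4138, -0.9104)
edge 4: e_4 = (+0.52, -2.04);  n_4 = (-0.9690, -0.2470)
∠(n_1, n_4) = 100.14°
δ = |180° − 100.14°| = 79.86°
79.86° > 2α = 53.13°  →  invalid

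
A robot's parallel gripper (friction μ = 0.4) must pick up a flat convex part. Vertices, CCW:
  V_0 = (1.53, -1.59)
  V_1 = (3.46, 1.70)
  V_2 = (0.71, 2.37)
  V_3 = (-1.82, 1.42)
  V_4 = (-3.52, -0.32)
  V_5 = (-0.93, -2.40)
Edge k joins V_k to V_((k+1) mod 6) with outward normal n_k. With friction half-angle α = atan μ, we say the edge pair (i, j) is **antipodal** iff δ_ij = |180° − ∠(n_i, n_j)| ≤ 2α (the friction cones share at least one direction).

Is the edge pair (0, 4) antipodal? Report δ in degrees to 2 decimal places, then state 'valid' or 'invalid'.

δ = 81.63°, invalid

α = atan 0.4 = 21.80°;  2α = 43.60°
edge 0: e_0 = (+1.93, +3.29);  n_0 = (+0.8625, -0.5060)
edge 4: e_4 = (+2.59, -2.08);  n_4 = (-0.6262, -0.7797)
∠(n_0, n_4) = 98.37°
δ = |180° − 98.37°| = 81.63°
81.63° > 2α = 43.60°  →  invalid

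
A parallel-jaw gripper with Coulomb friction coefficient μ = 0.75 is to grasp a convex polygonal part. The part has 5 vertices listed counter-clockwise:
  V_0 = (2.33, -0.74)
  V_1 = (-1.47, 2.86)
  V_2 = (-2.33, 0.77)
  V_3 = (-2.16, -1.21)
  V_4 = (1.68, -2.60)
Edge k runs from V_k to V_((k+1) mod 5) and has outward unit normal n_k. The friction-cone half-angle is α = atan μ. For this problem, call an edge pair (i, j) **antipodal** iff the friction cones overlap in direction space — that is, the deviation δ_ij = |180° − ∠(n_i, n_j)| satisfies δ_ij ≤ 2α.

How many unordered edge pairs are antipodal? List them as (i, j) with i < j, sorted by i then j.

count = 5; pairs: (0,1), (0,2), (0,3), (1,4), (2,4)

α = atan 0.75 = 36.87°;  2α = 73.74°
n_0 = (+0.6877, +0.7260)
n_1 = (-0.9248, +0.3805)
n_2 = (-0.9963, -0.0855)
n_3 = (-0.3404, -0.9403)
n_4 = (+0.9440, -0.3299)
  (0,1): δ = 68.91°  ✓
  (0,2): δ = 41.64°  ✓
  (0,3): δ = 23.55°  ✓
  (0,4): δ = 114.19°  ·
  (1,2): δ = 152.73°  ·
  (1,3): δ = 87.53°  ·
  (1,4): δ = 3.10°  ✓
  (2,3): δ = 114.81°  ·
  (2,4): δ = 24.17°  ✓
  (3,4): δ = 89.36°  ·
antipodal pairs: 5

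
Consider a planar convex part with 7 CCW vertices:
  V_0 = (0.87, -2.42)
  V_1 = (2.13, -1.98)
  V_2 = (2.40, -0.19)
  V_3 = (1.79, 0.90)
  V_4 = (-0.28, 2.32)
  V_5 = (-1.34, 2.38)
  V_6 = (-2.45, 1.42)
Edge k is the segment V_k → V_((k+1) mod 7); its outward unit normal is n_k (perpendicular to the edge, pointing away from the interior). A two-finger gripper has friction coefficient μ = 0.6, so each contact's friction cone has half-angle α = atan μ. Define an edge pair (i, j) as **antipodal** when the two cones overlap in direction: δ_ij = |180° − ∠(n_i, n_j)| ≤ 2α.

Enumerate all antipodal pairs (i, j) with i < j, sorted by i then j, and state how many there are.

count = 8; pairs: (0,3), (0,4), (0,5), (1,5), (1,6), (2,6), (3,6), (4,6)

α = atan 0.6 = 30.96°;  2α = 61.93°
n_0 = (+0.3297, -0.9441)
n_1 = (+0.9888, -0.1492)
n_2 = (+0.8726, +0.4884)
n_3 = (+0.5657, +0.8246)
n_4 = (+0.0565, +0.9984)
n_5 = (-0.6542, +0.7564)
n_6 = (-0.7565, -0.6540)
  (0,1): δ = 117.83°  ·
  (0,2): δ = 80.02°  ·
  (0,3): δ = 53.70°  ✓
  (0,4): δ = 22.49°  ✓
  (0,5): δ = 21.61°  ✓
  (0,6): δ = 111.60°  ·
  (1,2): δ = 142.19°  ·
  (1,3): δ = 115.87°  ·
  (1,4): δ = 84.66°  ·
  (1,5): δ = 40.57°  ✓
  (1,6): δ = 49.42°  ✓
  (2,3): δ = 153.68°  ·
  (2,4): δ = 122.47°  ·
  (2,5): δ = 78.38°  ·
  (2,6): δ = 11.61°  ✓
  (3,4): δ = 148.79°  ·
  (3,5): δ = 104.69°  ·
  (3,6): δ = 14.70°  ✓
  (4,5): δ = 135.90°  ·
  (4,6): δ = 45.91°  ✓
  (5,6): δ = 90.01°  ·
antipodal pairs: 8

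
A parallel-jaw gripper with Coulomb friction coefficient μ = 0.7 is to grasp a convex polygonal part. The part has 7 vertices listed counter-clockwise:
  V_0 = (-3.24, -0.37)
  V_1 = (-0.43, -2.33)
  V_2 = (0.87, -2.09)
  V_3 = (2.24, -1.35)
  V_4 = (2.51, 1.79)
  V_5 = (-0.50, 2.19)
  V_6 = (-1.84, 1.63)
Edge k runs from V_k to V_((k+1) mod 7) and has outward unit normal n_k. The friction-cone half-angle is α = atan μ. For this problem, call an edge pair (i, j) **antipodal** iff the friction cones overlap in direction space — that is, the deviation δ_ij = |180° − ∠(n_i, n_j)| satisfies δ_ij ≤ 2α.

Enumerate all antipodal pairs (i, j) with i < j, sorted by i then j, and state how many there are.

α = atan 0.7 = 34.99°;  2α = 69.98°
n_0 = (-0.5721, -0.8202)
n_1 = (+0.1815, -0.9834)
n_2 = (+0.4752, -0.8799)
n_3 = (+0.9963, -0.0857)
n_4 = (+0.1317, +0.9913)
n_5 = (-0.3856, +0.9227)
n_6 = (-0.8192, +0.5735)
  (0,1): δ = 134.64°  ·
  (0,2): δ = 116.73°  ·
  (0,3): δ = 60.02°  ✓
  (0,4): δ = 27.33°  ✓
  (0,5): δ = 57.58°  ✓
  (0,6): δ = 89.90°  ·
  (1,2): δ = 162.08°  ·
  (1,3): δ = 105.37°  ·
  (1,4): δ = 18.03°  ✓
  (1,5): δ = 12.22°  ✓
  (1,6): δ = 44.55°  ✓
  (2,3): δ = 123.29°  ·
  (2,4): δ = 35.95°  ✓
  (2,5): δ = 5.69°  ✓
  (2,6): δ = 26.63°  ✓
  (3,4): δ = 92.66°  ·
  (3,5): δ = 62.40°  ✓
  (3,6): δ = 30.08°  ✓
  (4,5): δ = 149.75°  ·
  (4,6): δ = 117.42°  ·
  (5,6): δ = 147.67°  ·
antipodal pairs: 11

count = 11; pairs: (0,3), (0,4), (0,5), (1,4), (1,5), (1,6), (2,4), (2,5), (2,6), (3,5), (3,6)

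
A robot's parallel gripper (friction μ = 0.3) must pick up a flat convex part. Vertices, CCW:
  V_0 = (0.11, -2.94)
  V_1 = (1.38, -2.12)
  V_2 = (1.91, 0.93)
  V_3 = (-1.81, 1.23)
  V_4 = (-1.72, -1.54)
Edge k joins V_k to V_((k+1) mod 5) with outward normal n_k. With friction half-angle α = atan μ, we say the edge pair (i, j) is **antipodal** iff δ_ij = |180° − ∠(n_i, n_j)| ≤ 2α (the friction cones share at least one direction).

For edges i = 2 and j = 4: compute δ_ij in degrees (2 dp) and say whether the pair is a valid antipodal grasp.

δ = 32.81°, valid

α = atan 0.3 = 16.70°;  2α = 33.40°
edge 2: e_2 = (-3.72, +0.30);  n_2 = (+0.0804, +0.9968)
edge 4: e_4 = (+1.83, -1.40);  n_4 = (-0.6076, -0.7942)
∠(n_2, n_4) = 147.19°
δ = |180° − 147.19°| = 32.81°
32.81° ≤ 2α = 33.40°  →  valid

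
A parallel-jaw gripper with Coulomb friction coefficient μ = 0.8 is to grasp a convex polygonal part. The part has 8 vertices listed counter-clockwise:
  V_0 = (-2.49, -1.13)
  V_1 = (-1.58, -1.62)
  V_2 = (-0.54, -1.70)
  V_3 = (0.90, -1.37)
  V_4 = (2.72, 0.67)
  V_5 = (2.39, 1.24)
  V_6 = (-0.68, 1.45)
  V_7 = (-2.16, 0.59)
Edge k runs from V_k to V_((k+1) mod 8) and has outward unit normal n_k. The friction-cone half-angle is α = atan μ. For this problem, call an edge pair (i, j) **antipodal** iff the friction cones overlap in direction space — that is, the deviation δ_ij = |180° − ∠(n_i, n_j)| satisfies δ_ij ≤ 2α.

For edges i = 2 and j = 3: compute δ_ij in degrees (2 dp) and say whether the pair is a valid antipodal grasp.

δ = 144.65°, invalid

α = atan 0.8 = 38.66°;  2α = 77.32°
edge 2: e_2 = (+1.44, +0.33);  n_2 = (+0.2234, -0.9747)
edge 3: e_3 = (+1.82, +2.04);  n_3 = (+0.7462, -0.6657)
∠(n_2, n_3) = 35.35°
δ = |180° − 35.35°| = 144.65°
144.65° > 2α = 77.32°  →  invalid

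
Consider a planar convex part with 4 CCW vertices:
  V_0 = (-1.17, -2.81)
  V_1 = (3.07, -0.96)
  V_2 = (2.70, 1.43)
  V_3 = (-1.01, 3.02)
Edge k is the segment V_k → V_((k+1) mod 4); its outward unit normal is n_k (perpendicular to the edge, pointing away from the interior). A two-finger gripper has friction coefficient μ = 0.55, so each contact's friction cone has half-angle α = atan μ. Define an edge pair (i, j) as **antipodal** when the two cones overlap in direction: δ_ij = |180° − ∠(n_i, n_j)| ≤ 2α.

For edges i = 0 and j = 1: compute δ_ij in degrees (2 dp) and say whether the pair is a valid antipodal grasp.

α = atan 0.55 = 28.81°;  2α = 57.62°
edge 0: e_0 = (+4.24, +1.85);  n_0 = (+0.3999, -0.9166)
edge 1: e_1 = (-0.37, +2.39);  n_1 = (+0.9882, +0.1530)
∠(n_0, n_1) = 75.23°
δ = |180° − 75.23°| = 104.77°
104.77° > 2α = 57.62°  →  invalid

δ = 104.77°, invalid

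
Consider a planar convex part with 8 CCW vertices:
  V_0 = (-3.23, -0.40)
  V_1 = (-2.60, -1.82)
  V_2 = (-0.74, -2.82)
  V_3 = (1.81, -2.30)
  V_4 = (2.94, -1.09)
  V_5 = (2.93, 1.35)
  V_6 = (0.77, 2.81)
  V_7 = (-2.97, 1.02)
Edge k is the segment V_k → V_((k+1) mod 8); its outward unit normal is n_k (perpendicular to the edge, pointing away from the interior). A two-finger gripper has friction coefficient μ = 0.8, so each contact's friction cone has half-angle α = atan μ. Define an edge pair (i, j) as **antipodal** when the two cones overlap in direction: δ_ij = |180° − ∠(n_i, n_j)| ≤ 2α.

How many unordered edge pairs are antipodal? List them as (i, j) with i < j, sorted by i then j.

α = atan 0.8 = 38.66°;  2α = 77.32°
n_0 = (-0.9141, -0.4055)
n_1 = (-0.4735, -0.8808)
n_2 = (+0.1998, -0.9798)
n_3 = (+0.7309, -0.6825)
n_4 = (+1.0000, +0.0041)
n_5 = (+0.5600, +0.8285)
n_6 = (-0.4317, +0.9020)
n_7 = (-0.9836, +0.1801)
  (0,1): δ = 142.19°  ·
  (0,2): δ = 102.40°  ·
  (0,3): δ = 66.97°  ✓
  (0,4): δ = 23.69°  ✓
  (0,5): δ = 32.02°  ✓
  (0,6): δ = 91.65°  ·
  (0,7): δ = 145.70°  ·
  (1,2): δ = 140.21°  ·
  (1,3): δ = 104.78°  ·
  (1,4): δ = 61.50°  ✓
  (1,5): δ = 5.79°  ✓
  (1,6): δ = 53.84°  ✓
  (1,7): δ = 107.89°  ·
  (2,3): δ = 144.57°  ·
  (2,4): δ = 101.29°  ·
  (2,5): δ = 45.58°  ✓
  (2,6): δ = 14.05°  ✓
  (2,7): δ = 68.10°  ✓
  (3,4): δ = 136.72°  ·
  (3,5): δ = 81.01°  ·
  (3,6): δ = 21.38°  ✓
  (3,7): δ = 32.67°  ✓
  (4,5): δ = 124.29°  ·
  (4,6): δ = 64.66°  ✓
  (4,7): δ = 10.61°  ✓
  (5,6): δ = 120.37°  ·
  (5,7): δ = 66.32°  ✓
  (6,7): δ = 125.95°  ·
antipodal pairs: 14

count = 14; pairs: (0,3), (0,4), (0,5), (1,4), (1,5), (1,6), (2,5), (2,6), (2,7), (3,6), (3,7), (4,6), (4,7), (5,7)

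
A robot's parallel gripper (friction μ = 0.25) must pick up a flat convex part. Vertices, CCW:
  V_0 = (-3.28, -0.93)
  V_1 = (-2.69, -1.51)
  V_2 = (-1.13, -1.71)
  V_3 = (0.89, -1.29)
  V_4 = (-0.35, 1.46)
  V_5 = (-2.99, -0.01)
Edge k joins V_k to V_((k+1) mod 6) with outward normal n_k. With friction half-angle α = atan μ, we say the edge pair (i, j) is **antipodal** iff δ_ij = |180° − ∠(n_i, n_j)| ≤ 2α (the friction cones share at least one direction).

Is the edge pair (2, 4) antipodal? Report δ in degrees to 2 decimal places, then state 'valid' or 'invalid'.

δ = 17.36°, valid

α = atan 0.25 = 14.04°;  2α = 28.07°
edge 2: e_2 = (+2.02, +0.42);  n_2 = (+0.2036, -0.9791)
edge 4: e_4 = (-2.64, -1.47);  n_4 = (-0.4865, +0.8737)
∠(n_2, n_4) = 162.64°
δ = |180° − 162.64°| = 17.36°
17.36° ≤ 2α = 28.07°  →  valid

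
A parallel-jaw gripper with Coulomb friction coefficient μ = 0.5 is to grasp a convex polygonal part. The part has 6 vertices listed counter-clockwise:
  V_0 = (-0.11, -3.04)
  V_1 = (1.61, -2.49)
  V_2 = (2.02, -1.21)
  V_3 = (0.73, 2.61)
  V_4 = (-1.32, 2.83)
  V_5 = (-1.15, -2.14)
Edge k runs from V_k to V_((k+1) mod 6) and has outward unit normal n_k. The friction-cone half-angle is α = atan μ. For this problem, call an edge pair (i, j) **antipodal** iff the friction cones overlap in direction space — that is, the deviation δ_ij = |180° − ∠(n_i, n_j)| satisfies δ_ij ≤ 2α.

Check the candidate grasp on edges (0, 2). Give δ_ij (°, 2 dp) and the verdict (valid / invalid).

δ = 89.07°, invalid

α = atan 0.5 = 26.57°;  2α = 53.13°
edge 0: e_0 = (+1.72, +0.55);  n_0 = (+0.3046, -0.9525)
edge 2: e_2 = (-1.29, +3.82);  n_2 = (+0.9474, +0.3199)
∠(n_0, n_2) = 90.93°
δ = |180° − 90.93°| = 89.07°
89.07° > 2α = 53.13°  →  invalid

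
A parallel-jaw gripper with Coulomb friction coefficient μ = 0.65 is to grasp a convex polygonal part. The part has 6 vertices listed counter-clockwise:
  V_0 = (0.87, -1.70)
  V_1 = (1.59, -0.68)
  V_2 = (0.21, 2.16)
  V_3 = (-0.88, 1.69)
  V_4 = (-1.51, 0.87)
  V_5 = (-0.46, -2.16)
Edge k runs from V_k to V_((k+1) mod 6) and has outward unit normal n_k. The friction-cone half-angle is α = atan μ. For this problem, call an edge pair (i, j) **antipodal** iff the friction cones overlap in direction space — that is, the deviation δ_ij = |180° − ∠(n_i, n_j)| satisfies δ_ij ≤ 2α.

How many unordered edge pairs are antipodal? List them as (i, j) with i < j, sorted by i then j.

count = 7; pairs: (0,2), (0,3), (0,4), (1,3), (1,4), (2,5), (3,5)

α = atan 0.65 = 33.02°;  2α = 66.05°
n_0 = (+0.8170, -0.5767)
n_1 = (+0.8994, +0.4371)
n_2 = (-0.3960, +0.9183)
n_3 = (-0.7930, +0.6092)
n_4 = (-0.9449, -0.3274)
n_5 = (+0.3269, -0.9451)
  (0,1): δ = 118.87°  ·
  (0,2): δ = 31.46°  ✓
  (0,3): δ = 2.32°  ✓
  (0,4): δ = 54.33°  ✓
  (0,5): δ = 144.30°  ·
  (1,2): δ = 92.59°  ·
  (1,3): δ = 63.45°  ✓
  (1,4): δ = 6.80°  ✓
  (1,5): δ = 83.16°  ·
  (2,3): δ = 150.86°  ·
  (2,4): δ = 94.21°  ·
  (2,5): δ = 4.25°  ✓
  (3,4): δ = 123.35°  ·
  (3,5): δ = 33.39°  ✓
  (4,5): δ = 90.03°  ·
antipodal pairs: 7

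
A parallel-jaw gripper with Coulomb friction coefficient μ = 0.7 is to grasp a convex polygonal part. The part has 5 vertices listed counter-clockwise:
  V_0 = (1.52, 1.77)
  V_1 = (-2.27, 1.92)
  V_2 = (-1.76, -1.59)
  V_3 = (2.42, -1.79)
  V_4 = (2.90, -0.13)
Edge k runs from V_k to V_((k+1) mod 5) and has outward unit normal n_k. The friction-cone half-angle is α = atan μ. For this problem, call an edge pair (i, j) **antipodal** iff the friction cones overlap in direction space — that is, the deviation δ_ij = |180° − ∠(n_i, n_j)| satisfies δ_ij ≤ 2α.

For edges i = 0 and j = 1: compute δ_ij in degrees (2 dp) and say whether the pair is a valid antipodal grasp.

δ = 79.47°, invalid

α = atan 0.7 = 34.99°;  2α = 69.98°
edge 0: e_0 = (-3.79, +0.15);  n_0 = (+0.0395, +0.9992)
edge 1: e_1 = (+0.51, -3.51);  n_1 = (-0.9896, -0.1438)
∠(n_0, n_1) = 100.53°
δ = |180° − 100.53°| = 79.47°
79.47° > 2α = 69.98°  →  invalid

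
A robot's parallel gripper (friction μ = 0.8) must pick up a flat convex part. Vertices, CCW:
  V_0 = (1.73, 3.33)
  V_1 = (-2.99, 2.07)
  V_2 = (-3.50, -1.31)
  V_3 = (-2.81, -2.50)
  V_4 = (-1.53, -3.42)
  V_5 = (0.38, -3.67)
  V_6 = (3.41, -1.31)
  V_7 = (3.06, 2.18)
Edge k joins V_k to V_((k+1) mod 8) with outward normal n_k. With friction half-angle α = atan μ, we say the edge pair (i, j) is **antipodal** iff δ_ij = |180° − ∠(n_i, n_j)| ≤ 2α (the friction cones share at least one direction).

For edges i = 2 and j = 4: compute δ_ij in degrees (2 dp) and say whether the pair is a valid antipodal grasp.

α = atan 0.8 = 38.66°;  2α = 77.32°
edge 2: e_2 = (+0.69, -1.19);  n_2 = (-0.8651, -0.5016)
edge 4: e_4 = (+1.91, -0.25);  n_4 = (-0.1298, -0.9915)
∠(n_2, n_4) = 52.44°
δ = |180° − 52.44°| = 127.56°
127.56° > 2α = 77.32°  →  invalid

δ = 127.56°, invalid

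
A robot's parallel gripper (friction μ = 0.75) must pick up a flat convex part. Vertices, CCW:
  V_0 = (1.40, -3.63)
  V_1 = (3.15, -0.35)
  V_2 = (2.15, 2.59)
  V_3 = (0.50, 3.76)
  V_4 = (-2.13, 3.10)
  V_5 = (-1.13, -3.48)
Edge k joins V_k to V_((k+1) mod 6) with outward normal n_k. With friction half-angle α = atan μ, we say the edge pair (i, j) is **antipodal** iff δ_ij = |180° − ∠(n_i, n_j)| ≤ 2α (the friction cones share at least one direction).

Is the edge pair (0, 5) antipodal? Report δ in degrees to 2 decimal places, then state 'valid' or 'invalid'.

α = atan 0.75 = 36.87°;  2α = 73.74°
edge 0: e_0 = (+1.75, +3.28);  n_0 = (+0.8823, -0.4707)
edge 5: e_5 = (+2.53, -0.15);  n_5 = (-0.0592, -0.9982)
∠(n_0, n_5) = 65.31°
δ = |180° − 65.31°| = 114.69°
114.69° > 2α = 73.74°  →  invalid

δ = 114.69°, invalid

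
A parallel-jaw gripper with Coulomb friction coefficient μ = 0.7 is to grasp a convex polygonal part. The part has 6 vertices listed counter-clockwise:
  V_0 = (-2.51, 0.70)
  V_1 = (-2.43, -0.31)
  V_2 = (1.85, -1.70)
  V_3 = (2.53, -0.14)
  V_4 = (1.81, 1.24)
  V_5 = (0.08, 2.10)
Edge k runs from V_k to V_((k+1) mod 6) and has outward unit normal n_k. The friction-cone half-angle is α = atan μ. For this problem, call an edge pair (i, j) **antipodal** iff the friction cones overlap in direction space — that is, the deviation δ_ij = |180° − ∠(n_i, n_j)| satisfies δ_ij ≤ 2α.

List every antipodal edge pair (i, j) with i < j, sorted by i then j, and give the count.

count = 7; pairs: (0,2), (0,3), (0,4), (1,3), (1,4), (1,5), (2,5)

α = atan 0.7 = 34.99°;  2α = 69.98°
n_0 = (-0.9969, -0.0790)
n_1 = (-0.3089, -0.9511)
n_2 = (+0.9167, -0.3996)
n_3 = (+0.8866, +0.4626)
n_4 = (+0.4451, +0.8955)
n_5 = (-0.4755, +0.8797)
  (0,1): δ = 112.52°  ·
  (0,2): δ = 28.08°  ✓
  (0,3): δ = 23.02°  ✓
  (0,4): δ = 59.04°  ✓
  (0,5): δ = 113.86°  ·
  (1,2): δ = 95.56°  ·
  (1,3): δ = 44.46°  ✓
  (1,4): δ = 8.44°  ✓
  (1,5): δ = 46.39°  ✓
  (2,3): δ = 128.89°  ·
  (2,4): δ = 92.88°  ·
  (2,5): δ = 38.05°  ✓
  (3,4): δ = 143.99°  ·
  (3,5): δ = 89.16°  ·
  (4,5): δ = 125.17°  ·
antipodal pairs: 7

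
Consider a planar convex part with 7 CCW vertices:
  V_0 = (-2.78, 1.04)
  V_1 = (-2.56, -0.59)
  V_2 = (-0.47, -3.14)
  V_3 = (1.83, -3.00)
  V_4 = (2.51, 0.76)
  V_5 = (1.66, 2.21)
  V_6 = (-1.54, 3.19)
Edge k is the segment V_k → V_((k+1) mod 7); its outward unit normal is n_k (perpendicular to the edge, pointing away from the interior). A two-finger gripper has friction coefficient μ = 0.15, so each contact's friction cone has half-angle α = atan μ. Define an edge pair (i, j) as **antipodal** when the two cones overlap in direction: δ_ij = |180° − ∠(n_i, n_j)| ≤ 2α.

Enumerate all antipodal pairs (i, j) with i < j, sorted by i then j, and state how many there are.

α = atan 0.15 = 8.53°;  2α = 17.06°
n_0 = (-0.9910, -0.1338)
n_1 = (-0.7734, -0.6339)
n_2 = (+0.0608, -0.9982)
n_3 = (+0.9840, -0.1780)
n_4 = (+0.8627, +0.5057)
n_5 = (+0.2928, +0.9562)
n_6 = (-0.8663, +0.4996)
  (0,1): δ = 148.35°  ·
  (0,2): δ = 94.20°  ·
  (0,3): δ = 17.94°  ·
  (0,4): δ = 22.69°  ·
  (0,5): δ = 65.29°  ·
  (0,6): δ = 142.34°  ·
  (1,2): δ = 125.86°  ·
  (1,3): δ = 49.59°  ·
  (1,4): δ = 8.96°  ✓
  (1,5): δ = 33.63°  ·
  (1,6): δ = 110.69°  ·
  (2,3): δ = 103.73°  ·
  (2,4): δ = 63.10°  ·
  (2,5): δ = 20.51°  ·
  (2,6): δ = 56.54°  ·
  (3,4): δ = 139.37°  ·
  (3,5): δ = 96.78°  ·
  (3,6): δ = 19.72°  ·
  (4,5): δ = 137.41°  ·
  (4,6): δ = 60.35°  ·
  (5,6): δ = 102.95°  ·
antipodal pairs: 1

count = 1; pairs: (1,4)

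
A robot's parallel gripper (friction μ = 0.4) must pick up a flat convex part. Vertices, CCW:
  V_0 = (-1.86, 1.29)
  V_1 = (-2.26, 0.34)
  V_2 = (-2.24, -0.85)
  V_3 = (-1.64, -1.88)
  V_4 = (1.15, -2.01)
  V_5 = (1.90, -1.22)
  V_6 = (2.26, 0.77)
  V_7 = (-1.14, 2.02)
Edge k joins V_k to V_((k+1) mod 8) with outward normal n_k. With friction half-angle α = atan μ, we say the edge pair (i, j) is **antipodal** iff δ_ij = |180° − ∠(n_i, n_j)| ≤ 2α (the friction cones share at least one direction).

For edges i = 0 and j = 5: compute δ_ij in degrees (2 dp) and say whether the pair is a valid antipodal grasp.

α = atan 0.4 = 21.80°;  2α = 43.60°
edge 0: e_0 = (-0.40, -0.95);  n_0 = (-0.9216, +0.3881)
edge 5: e_5 = (+0.36, +1.99);  n_5 = (+0.9840, -0.1780)
∠(n_0, n_5) = 167.42°
δ = |180° − 167.42°| = 12.58°
12.58° ≤ 2α = 43.60°  →  valid

δ = 12.58°, valid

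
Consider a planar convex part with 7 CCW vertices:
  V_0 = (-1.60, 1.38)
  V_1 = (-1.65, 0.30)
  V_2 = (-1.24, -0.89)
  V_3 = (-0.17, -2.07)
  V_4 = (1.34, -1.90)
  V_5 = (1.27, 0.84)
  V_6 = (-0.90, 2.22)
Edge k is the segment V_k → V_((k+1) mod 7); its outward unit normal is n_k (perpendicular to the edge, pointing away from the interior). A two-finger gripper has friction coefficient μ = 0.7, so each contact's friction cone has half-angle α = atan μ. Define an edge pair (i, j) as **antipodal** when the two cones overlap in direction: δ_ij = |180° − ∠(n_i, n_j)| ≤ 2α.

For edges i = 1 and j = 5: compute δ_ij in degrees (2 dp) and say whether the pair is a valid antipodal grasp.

α = atan 0.7 = 34.99°;  2α = 69.98°
edge 1: e_1 = (+0.41, -1.19);  n_1 = (-0.9455, -0.3257)
edge 5: e_5 = (-2.17, +1.38);  n_5 = (+0.5366, +0.8438)
∠(n_1, n_5) = 141.46°
δ = |180° − 141.46°| = 38.54°
38.54° ≤ 2α = 69.98°  →  valid

δ = 38.54°, valid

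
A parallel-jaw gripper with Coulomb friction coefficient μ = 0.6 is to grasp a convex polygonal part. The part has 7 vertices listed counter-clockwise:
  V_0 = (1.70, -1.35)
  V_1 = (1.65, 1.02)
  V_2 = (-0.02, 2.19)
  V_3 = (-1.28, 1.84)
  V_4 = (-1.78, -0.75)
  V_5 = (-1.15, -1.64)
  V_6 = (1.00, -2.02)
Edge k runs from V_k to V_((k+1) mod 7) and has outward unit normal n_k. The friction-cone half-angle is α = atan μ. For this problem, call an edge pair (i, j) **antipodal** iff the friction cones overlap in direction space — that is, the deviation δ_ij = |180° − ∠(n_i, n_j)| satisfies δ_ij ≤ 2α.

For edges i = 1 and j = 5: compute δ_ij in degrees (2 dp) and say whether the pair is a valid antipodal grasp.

δ = 24.99°, valid

α = atan 0.6 = 30.96°;  2α = 61.93°
edge 1: e_1 = (-1.67, +1.17);  n_1 = (+0.5738, +0.8190)
edge 5: e_5 = (+2.15, -0.38);  n_5 = (-0.1740, -0.9847)
∠(n_1, n_5) = 155.01°
δ = |180° − 155.01°| = 24.99°
24.99° ≤ 2α = 61.93°  →  valid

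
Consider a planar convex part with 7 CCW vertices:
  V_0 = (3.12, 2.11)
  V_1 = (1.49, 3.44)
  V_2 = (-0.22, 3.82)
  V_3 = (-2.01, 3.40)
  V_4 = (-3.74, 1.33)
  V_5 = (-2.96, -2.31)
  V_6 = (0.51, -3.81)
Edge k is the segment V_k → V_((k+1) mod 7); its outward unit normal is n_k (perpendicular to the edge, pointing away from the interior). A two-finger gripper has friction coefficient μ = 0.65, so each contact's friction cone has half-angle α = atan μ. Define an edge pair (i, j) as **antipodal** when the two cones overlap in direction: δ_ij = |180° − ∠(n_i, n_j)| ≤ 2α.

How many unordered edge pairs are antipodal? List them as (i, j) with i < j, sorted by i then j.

count = 8; pairs: (0,4), (0,5), (1,4), (1,5), (2,5), (2,6), (3,6), (4,6)

α = atan 0.65 = 33.02°;  2α = 66.05°
n_0 = (+0.6322, +0.7748)
n_1 = (+0.2169, +0.9762)
n_2 = (-0.2284, +0.9736)
n_3 = (-0.7673, +0.6413)
n_4 = (-0.9778, -0.2095)
n_5 = (-0.3968, -0.9179)
n_6 = (+0.9150, -0.4034)
  (0,1): δ = 153.32°  ·
  (0,2): δ = 127.58°  ·
  (0,3): δ = 90.67°  ·
  (0,4): δ = 38.69°  ✓
  (0,5): δ = 15.84°  ✓
  (0,6): δ = 105.42°  ·
  (1,2): δ = 154.27°  ·
  (1,3): δ = 117.36°  ·
  (1,4): δ = 65.38°  ✓
  (1,5): δ = 10.85°  ✓
  (1,6): δ = 78.74°  ·
  (2,3): δ = 143.09°  ·
  (2,4): δ = 91.11°  ·
  (2,5): δ = 36.58°  ✓
  (2,6): δ = 53.00°  ✓
  (3,4): δ = 128.02°  ·
  (3,5): δ = 73.49°  ·
  (3,6): δ = 16.10°  ✓
  (4,5): δ = 125.47°  ·
  (4,6): δ = 35.89°  ✓
  (5,6): δ = 90.41°  ·
antipodal pairs: 8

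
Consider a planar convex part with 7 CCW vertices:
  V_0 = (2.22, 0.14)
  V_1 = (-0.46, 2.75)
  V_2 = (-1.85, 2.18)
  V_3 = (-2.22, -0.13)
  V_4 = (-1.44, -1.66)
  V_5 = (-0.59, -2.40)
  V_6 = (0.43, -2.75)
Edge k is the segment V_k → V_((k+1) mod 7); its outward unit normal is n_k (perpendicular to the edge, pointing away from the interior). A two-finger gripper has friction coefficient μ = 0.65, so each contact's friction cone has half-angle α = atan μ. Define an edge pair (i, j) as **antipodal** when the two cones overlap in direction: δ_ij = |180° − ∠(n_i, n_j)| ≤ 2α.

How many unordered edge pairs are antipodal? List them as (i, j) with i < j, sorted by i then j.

α = atan 0.65 = 33.02°;  2α = 66.05°
n_0 = (+0.6977, +0.7164)
n_1 = (-0.3794, +0.9252)
n_2 = (-0.9874, +0.1582)
n_3 = (-0.8909, -0.4542)
n_4 = (-0.6566, -0.7542)
n_5 = (-0.3246, -0.9459)
n_6 = (+0.8501, -0.5266)
  (0,1): δ = 113.46°  ·
  (0,2): δ = 54.86°  ✓
  (0,3): δ = 18.75°  ✓
  (0,4): δ = 3.20°  ✓
  (0,5): δ = 25.30°  ✓
  (0,6): δ = 102.47°  ·
  (1,2): δ = 121.40°  ·
  (1,3): δ = 85.28°  ·
  (1,4): δ = 63.34°  ✓
  (1,5): δ = 41.24°  ✓
  (1,6): δ = 35.93°  ✓
  (2,3): δ = 143.89°  ·
  (2,4): δ = 121.94°  ·
  (2,5): δ = 99.84°  ·
  (2,6): δ = 22.67°  ✓
  (3,4): δ = 158.06°  ·
  (3,5): δ = 135.95°  ·
  (3,6): δ = 58.79°  ✓
  (4,5): δ = 157.90°  ·
  (4,6): δ = 80.73°  ·
  (5,6): δ = 102.83°  ·
antipodal pairs: 9

count = 9; pairs: (0,2), (0,3), (0,4), (0,5), (1,4), (1,5), (1,6), (2,6), (3,6)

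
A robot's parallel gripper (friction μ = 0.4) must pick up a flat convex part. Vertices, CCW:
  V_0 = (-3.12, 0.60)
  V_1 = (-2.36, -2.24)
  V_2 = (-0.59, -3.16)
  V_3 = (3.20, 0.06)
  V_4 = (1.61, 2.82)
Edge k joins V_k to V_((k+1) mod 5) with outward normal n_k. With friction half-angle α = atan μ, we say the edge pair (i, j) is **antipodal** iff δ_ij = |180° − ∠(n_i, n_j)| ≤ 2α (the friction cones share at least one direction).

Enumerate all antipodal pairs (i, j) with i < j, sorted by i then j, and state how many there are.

count = 3; pairs: (0,3), (1,3), (2,4)

α = atan 0.4 = 21.80°;  2α = 43.60°
n_0 = (-0.9660, -0.2585)
n_1 = (-0.4612, -0.8873)
n_2 = (+0.6475, -0.7621)
n_3 = (+0.8665, +0.4992)
n_4 = (-0.4249, +0.9053)
  (0,1): δ = 132.45°  ·
  (0,2): δ = 64.63°  ·
  (0,3): δ = 14.96°  ✓
  (0,4): δ = 100.16°  ·
  (1,2): δ = 112.18°  ·
  (1,3): δ = 32.59°  ✓
  (1,4): δ = 52.61°  ·
  (2,3): δ = 100.41°  ·
  (2,4): δ = 15.21°  ✓
  (3,4): δ = 94.80°  ·
antipodal pairs: 3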